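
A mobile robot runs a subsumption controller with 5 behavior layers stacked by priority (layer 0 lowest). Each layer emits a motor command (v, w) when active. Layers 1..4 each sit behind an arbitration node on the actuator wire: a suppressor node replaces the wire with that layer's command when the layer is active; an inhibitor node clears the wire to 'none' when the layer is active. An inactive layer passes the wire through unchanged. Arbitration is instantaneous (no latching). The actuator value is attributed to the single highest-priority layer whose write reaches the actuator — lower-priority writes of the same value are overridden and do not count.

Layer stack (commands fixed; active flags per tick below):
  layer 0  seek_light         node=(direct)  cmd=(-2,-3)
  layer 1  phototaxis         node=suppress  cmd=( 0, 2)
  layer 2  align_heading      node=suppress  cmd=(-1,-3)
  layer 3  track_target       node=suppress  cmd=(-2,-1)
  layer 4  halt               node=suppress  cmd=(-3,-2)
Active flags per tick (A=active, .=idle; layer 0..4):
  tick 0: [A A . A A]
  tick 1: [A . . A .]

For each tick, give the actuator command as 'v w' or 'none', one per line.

-3 -2
-2 -1

tick 0:
  layer 0 (seek_light) active — direct: (-2, -3)
  layer 1 (phototaxis) active — suppresses: (0, 2)
  layer 2 (align_heading) idle — unchanged: (0, 2)
  layer 3 (track_target) active — suppresses: (-2, -1)
  layer 4 (halt) active — suppresses: (-3, -2)
  → actuator (-3, -2)
tick 1:
  layer 0 (seek_light) active — direct: (-2, -3)
  layer 1 (phototaxis) idle — unchanged: (-2, -3)
  layer 2 (align_heading) idle — unchanged: (-2, -3)
  layer 3 (track_target) active — suppresses: (-2, -1)
  layer 4 (halt) idle — unchanged: (-2, -1)
  → actuator (-2, -1)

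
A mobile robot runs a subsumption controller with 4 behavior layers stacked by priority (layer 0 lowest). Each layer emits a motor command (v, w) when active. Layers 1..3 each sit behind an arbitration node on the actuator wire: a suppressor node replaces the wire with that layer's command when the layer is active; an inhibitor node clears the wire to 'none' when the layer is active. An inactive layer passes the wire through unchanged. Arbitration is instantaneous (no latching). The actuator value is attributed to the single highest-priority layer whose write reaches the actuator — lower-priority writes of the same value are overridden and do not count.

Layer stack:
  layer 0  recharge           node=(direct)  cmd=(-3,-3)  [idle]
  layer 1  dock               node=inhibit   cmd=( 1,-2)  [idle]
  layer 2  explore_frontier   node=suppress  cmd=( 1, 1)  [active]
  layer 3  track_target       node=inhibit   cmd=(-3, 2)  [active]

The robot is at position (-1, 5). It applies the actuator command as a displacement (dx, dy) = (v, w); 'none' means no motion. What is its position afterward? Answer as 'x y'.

-1 5

L0 recharge: idle → wire = none
L1 dock: idle → wire stays none
L2 explore_frontier: active, suppressor → wire = (1, 1)
L3 track_target: active, inhibitor → wire = none
actuator = none
position: (-1, 5) + none = (-1, 5)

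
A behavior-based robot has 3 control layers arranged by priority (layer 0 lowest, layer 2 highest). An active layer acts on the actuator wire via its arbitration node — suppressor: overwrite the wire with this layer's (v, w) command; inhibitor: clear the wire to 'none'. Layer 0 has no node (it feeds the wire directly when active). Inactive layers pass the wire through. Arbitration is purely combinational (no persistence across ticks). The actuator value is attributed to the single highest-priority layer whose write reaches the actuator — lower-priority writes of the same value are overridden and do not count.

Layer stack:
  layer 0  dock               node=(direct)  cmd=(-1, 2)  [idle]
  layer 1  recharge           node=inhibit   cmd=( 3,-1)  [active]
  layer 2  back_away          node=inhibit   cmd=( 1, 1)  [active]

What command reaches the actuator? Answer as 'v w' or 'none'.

none

L0 dock: idle → wire = none
L1 recharge: active, inhibitor → wire = none
L2 back_away: active, inhibitor → wire = none
actuator = none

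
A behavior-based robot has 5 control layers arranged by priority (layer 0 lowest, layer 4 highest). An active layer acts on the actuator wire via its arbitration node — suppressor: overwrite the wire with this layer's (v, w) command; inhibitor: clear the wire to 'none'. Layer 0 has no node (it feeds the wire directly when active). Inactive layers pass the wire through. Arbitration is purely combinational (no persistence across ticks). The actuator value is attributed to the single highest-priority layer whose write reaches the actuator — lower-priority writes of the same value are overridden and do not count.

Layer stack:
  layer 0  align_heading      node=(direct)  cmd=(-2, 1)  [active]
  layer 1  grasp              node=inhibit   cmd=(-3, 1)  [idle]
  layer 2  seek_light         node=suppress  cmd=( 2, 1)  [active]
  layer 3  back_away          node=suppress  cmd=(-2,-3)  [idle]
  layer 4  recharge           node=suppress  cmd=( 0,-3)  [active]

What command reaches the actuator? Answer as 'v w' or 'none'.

L0 align_heading: active, feeds wire = (-2, 1)
L1 grasp: idle → wire stays (-2, 1)
L2 seek_light: active, suppressor → wire = (2, 1)
L3 back_away: idle → wire stays (2, 1)
L4 recharge: active, suppressor → wire = (0, -3)
actuator = (0, -3)

0 -3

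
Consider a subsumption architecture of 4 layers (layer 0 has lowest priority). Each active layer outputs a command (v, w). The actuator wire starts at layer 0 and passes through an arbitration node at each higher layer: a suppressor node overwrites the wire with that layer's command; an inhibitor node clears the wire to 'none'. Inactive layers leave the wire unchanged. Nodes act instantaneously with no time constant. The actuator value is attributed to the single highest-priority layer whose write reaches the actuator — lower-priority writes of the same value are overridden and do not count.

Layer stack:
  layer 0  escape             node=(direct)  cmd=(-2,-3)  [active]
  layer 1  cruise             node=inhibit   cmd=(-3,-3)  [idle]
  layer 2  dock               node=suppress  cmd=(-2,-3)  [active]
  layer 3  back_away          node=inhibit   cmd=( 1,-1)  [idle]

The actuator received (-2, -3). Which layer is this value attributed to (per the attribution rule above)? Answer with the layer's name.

dock

[0] escape on; wire := (-2, -3)
[1] cruise off; pass (-2, -3)
[2] dock on (suppress); wire := (-2, -3)
[3] back_away off; pass (-2, -3)
output (-2, -3)
last writer: layer 2 = dock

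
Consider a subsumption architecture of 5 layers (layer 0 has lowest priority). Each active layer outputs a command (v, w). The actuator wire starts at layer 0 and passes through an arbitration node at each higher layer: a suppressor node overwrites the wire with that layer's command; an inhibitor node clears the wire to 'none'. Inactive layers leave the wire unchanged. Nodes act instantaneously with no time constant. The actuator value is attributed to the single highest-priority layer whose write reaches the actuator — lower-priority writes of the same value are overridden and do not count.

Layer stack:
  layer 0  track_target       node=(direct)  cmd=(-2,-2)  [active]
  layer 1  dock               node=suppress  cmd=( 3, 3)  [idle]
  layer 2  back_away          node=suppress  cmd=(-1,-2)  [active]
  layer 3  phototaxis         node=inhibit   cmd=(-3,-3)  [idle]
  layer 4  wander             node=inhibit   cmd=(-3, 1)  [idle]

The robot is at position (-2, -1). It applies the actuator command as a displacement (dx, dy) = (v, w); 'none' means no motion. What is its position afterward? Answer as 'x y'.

[0] track_target on; wire := (-2, -2)
[1] dock off; pass (-2, -2)
[2] back_away on (suppress); wire := (-1, -2)
[3] phototaxis off; pass (-1, -2)
[4] wander off; pass (-1, -2)
output (-1, -2)
position: (-2, -1) + (-1, -2) = (-3, -3)

-3 -3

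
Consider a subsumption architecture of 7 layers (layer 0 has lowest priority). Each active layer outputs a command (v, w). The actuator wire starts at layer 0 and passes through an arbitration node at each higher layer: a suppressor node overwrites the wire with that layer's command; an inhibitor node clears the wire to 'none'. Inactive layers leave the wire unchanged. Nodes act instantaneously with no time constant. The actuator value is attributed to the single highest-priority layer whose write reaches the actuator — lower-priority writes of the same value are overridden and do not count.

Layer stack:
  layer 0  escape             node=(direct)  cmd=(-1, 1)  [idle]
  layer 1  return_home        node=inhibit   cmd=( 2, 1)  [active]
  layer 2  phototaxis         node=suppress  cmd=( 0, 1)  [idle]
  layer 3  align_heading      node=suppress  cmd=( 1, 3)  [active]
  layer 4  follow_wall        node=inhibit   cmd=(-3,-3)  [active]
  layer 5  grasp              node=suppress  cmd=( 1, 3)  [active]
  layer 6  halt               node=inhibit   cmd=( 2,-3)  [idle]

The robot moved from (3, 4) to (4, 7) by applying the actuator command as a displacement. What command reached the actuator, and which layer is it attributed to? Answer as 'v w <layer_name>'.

1 3 grasp

displacement = (4, 7) − (3, 4) = (1, 3)
L0 escape: idle → wire = none
L1 return_home: active, inhibitor → wire = none
L2 phototaxis: idle → wire stays none
L3 align_heading: active, suppressor → wire = (1, 3)
L4 follow_wall: active, inhibitor → wire = none
L5 grasp: active, suppressor → wire = (1, 3)
L6 halt: idle → wire stays (1, 3)
actuator = (1, 3) — from layer 5 (grasp)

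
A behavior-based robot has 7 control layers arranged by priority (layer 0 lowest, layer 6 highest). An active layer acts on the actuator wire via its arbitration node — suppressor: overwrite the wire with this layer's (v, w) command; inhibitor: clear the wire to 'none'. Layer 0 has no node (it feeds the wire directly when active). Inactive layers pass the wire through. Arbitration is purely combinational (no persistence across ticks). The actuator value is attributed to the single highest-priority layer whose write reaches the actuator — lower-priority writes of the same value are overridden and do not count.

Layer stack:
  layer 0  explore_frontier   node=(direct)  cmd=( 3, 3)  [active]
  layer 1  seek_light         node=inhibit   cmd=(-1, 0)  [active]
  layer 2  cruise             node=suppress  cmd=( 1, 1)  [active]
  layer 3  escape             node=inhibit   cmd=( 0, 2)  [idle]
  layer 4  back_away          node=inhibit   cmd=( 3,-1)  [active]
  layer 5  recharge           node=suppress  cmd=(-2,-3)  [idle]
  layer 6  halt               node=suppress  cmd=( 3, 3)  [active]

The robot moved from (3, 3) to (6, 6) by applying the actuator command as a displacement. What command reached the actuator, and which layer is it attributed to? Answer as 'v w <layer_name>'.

3 3 halt

displacement = (6, 6) − (3, 3) = (3, 3)
L0 explore_frontier: active, feeds wire = (3, 3)
L1 seek_light: active, inhibitor → wire = none
L2 cruise: active, suppressor → wire = (1, 1)
L3 escape: idle → wire stays (1, 1)
L4 back_away: active, inhibitor → wire = none
L5 recharge: idle → wire stays none
L6 halt: active, suppressor → wire = (3, 3)
actuator = (3, 3) — from layer 6 (halt)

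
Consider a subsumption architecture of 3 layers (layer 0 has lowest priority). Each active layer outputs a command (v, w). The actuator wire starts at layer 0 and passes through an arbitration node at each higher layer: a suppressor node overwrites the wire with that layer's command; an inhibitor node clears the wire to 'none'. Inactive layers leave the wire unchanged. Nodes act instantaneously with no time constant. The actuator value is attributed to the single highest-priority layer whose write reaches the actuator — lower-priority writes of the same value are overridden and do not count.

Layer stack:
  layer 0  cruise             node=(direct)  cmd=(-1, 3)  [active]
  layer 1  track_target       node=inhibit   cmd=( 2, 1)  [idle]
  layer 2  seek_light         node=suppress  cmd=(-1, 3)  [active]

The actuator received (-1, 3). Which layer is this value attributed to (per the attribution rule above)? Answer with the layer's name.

seek_light

L0 cruise: active, feeds wire = (-1, 3)
L1 track_target: idle → wire stays (-1, 3)
L2 seek_light: active, suppressor → wire = (-1, 3)
actuator = (-1, 3)
last writer: layer 2 = seek_light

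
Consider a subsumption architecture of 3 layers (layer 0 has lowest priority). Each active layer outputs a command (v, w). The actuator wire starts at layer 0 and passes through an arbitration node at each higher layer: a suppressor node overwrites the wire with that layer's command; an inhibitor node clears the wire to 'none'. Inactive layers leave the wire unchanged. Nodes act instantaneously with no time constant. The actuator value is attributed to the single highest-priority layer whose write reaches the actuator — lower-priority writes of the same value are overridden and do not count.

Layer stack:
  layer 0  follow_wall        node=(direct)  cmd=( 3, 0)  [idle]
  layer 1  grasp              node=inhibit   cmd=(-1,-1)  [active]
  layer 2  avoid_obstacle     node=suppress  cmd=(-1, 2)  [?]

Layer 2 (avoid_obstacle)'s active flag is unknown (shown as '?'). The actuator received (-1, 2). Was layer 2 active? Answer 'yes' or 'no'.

If layer 2 is active=yes:
  actuator would be (-1, 2)
If layer 2 is active=no:
  actuator would be none
Observed (-1, 2), so layer 2 was active.

yes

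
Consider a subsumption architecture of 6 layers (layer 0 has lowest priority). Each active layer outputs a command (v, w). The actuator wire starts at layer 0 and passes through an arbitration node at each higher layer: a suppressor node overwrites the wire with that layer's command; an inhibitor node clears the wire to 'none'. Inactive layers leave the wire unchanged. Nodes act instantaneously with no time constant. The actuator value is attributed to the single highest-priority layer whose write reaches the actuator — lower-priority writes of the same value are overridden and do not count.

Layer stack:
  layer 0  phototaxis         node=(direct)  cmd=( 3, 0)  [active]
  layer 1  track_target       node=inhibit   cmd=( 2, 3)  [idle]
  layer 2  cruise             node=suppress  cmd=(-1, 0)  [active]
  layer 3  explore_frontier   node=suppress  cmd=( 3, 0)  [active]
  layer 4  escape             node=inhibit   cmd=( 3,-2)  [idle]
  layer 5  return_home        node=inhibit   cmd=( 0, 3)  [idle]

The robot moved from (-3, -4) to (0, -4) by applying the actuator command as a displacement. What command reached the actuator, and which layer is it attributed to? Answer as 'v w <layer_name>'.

3 0 explore_frontier

displacement = (0, -4) − (-3, -4) = (3, 0)
layer 0 (phototaxis) active — direct: (3, 0)
layer 1 (track_target) idle — unchanged: (3, 0)
layer 2 (cruise) active — suppresses: (-1, 0)
layer 3 (explore_frontier) active — suppresses: (3, 0)
layer 4 (escape) idle — unchanged: (3, 0)
layer 5 (return_home) idle — unchanged: (3, 0)
→ actuator (3, 0) — from layer 3 (explore_frontier)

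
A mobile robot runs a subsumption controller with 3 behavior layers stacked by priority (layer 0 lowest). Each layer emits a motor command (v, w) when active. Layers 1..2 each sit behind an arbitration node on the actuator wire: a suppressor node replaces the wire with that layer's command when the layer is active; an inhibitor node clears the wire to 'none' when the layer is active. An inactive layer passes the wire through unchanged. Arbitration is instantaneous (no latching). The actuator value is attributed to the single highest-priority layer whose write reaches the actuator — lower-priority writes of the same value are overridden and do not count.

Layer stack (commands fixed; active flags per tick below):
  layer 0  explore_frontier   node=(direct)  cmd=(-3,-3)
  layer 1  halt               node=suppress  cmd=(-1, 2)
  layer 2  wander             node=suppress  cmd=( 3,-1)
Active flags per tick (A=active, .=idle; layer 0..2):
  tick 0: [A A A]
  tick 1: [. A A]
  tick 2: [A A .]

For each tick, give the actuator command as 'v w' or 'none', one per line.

3 -1
3 -1
-1 2

tick 0:
  [0] explore_frontier on; wire := (-3, -3)
  [1] halt on (suppress); wire := (-1, 2)
  [2] wander on (suppress); wire := (3, -1)
  output (3, -1)
tick 1:
  [0] explore_frontier off; wire := none
  [1] halt on (suppress); wire := (-1, 2)
  [2] wander on (suppress); wire := (3, -1)
  output (3, -1)
tick 2:
  [0] explore_frontier on; wire := (-3, -3)
  [1] halt on (suppress); wire := (-1, 2)
  [2] wander off; pass (-1, 2)
  output (-1, 2)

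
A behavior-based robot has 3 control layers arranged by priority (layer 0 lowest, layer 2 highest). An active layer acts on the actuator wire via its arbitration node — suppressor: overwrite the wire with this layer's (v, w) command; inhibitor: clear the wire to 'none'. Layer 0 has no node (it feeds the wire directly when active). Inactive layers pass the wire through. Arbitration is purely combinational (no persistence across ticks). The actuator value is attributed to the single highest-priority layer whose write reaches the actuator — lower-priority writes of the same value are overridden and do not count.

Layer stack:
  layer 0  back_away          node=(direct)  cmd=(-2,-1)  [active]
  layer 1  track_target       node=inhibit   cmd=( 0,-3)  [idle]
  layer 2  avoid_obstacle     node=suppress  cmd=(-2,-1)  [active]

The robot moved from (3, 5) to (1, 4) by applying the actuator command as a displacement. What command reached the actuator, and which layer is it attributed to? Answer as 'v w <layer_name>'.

displacement = (1, 4) − (3, 5) = (-2, -1)
layer 0 (back_away) active — direct: (-2, -1)
layer 1 (track_target) idle — unchanged: (-2, -1)
layer 2 (avoid_obstacle) active — suppresses: (-2, -1)
→ actuator (-2, -1) — from layer 2 (avoid_obstacle)

-2 -1 avoid_obstacle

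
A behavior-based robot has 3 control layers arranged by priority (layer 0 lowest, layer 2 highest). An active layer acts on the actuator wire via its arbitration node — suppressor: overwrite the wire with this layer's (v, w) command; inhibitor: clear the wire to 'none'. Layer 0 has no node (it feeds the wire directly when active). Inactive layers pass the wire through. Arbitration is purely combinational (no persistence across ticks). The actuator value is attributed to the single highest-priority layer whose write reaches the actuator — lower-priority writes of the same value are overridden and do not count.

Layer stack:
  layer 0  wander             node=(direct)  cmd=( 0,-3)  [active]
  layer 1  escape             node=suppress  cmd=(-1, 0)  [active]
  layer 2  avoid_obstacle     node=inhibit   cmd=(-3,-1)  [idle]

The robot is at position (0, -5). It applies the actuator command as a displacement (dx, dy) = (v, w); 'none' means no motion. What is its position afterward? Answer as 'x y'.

-1 -5

[0] wander on; wire := (0, -3)
[1] escape on (suppress); wire := (-1, 0)
[2] avoid_obstacle off; pass (-1, 0)
output (-1, 0)
position: (0, -5) + (-1, 0) = (-1, -5)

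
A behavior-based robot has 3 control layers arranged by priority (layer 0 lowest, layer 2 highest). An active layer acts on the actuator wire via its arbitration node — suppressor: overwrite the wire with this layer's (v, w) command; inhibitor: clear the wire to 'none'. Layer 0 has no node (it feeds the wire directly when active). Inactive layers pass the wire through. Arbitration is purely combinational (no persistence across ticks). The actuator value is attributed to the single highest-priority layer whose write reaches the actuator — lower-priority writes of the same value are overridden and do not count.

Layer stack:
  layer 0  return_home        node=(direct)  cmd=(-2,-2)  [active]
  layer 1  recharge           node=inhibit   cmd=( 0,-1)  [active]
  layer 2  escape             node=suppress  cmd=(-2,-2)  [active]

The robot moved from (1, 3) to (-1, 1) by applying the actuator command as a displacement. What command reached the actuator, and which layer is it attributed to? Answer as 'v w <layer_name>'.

-2 -2 escape

displacement = (-1, 1) − (1, 3) = (-2, -2)
layer 0 (return_home) active — direct: (-2, -2)
layer 1 (recharge) active — inhibits: none
layer 2 (escape) active — suppresses: (-2, -2)
→ actuator (-2, -2) — from layer 2 (escape)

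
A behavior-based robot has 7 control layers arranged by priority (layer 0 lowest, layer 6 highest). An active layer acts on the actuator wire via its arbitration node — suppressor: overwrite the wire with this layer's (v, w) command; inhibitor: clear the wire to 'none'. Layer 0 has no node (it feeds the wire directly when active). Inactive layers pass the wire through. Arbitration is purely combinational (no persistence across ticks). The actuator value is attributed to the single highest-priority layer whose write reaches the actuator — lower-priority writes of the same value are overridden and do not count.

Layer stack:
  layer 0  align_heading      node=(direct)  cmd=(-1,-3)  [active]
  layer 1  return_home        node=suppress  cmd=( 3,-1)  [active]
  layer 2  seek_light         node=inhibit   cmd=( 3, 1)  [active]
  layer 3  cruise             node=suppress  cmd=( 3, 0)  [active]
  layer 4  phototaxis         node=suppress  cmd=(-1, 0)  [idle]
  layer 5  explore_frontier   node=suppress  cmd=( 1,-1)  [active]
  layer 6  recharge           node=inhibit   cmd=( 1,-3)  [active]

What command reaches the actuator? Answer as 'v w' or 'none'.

none

[0] align_heading on; wire := (-1, -3)
[1] return_home on (suppress); wire := (3, -1)
[2] seek_light on (inhibit); wire := none
[3] cruise on (suppress); wire := (3, 0)
[4] phototaxis off; pass (3, 0)
[5] explore_frontier on (suppress); wire := (1, -1)
[6] recharge on (inhibit); wire := none
output none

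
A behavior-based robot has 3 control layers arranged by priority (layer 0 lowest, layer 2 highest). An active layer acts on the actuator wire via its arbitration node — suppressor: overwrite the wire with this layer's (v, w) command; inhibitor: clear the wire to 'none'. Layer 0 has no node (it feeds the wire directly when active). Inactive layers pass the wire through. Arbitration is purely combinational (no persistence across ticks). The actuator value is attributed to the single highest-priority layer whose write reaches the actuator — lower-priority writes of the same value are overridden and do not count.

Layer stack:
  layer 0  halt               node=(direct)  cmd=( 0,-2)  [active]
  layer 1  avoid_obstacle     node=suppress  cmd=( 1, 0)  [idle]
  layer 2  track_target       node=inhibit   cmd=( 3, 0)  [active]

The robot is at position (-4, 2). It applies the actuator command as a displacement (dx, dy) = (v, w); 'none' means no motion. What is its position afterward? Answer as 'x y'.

-4 2

L0 halt: active, feeds wire = (0, -2)
L1 avoid_obstacle: idle → wire stays (0, -2)
L2 track_target: active, inhibitor → wire = none
actuator = none
position: (-4, 2) + none = (-4, 2)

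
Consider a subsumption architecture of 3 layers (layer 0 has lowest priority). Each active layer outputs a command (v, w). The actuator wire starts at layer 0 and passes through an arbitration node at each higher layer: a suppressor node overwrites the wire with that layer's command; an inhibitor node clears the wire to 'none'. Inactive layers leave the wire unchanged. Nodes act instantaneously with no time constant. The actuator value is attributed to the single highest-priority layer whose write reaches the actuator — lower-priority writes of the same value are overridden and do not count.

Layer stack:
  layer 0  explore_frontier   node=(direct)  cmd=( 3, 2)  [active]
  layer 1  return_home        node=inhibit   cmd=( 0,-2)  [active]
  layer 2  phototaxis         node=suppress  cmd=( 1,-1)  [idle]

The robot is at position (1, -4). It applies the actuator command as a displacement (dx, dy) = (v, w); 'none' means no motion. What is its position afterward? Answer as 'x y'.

layer 0 (explore_frontier) active — direct: (3, 2)
layer 1 (return_home) active — inhibits: none
layer 2 (phototaxis) idle — unchanged: none
→ actuator none
position: (1, -4) + none = (1, -4)

1 -4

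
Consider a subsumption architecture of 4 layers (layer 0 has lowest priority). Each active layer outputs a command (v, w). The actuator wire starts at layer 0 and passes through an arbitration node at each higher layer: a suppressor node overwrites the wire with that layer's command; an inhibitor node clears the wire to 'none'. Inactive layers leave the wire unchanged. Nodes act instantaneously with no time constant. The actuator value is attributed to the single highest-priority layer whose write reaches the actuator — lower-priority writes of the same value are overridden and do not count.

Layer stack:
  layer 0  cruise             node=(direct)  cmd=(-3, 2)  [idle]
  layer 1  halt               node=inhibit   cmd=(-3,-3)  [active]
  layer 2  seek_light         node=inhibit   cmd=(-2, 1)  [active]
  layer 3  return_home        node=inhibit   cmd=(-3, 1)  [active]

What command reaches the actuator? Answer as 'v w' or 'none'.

[0] cruise off; wire := none
[1] halt on (inhibit); wire := none
[2] seek_light on (inhibit); wire := none
[3] return_home on (inhibit); wire := none
output none

none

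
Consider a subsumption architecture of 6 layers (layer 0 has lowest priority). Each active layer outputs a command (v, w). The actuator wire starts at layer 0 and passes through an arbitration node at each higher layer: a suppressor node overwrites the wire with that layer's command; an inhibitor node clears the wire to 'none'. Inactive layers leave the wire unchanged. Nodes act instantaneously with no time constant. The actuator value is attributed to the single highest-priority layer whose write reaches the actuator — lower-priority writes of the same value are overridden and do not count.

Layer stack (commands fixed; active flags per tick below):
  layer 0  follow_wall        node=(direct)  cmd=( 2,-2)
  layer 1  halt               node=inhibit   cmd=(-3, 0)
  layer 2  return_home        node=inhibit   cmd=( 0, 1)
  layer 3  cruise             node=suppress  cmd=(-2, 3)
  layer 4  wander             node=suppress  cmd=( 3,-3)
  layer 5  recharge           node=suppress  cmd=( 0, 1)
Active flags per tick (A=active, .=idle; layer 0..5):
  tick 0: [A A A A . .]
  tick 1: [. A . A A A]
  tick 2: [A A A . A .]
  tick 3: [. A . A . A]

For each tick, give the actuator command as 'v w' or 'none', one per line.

-2 3
0 1
3 -3
0 1

tick 0:
  [0] follow_wall on; wire := (2, -2)
  [1] halt on (inhibit); wire := none
  [2] return_home on (inhibit); wire := none
  [3] cruise on (suppress); wire := (-2, 3)
  [4] wander off; pass (-2, 3)
  [5] recharge off; pass (-2, 3)
  output (-2, 3)
tick 1:
  [0] follow_wall off; wire := none
  [1] halt on (inhibit); wire := none
  [2] return_home off; pass none
  [3] cruise on (suppress); wire := (-2, 3)
  [4] wander on (suppress); wire := (3, -3)
  [5] recharge on (suppress); wire := (0, 1)
  output (0, 1)
tick 2:
  [0] follow_wall on; wire := (2, -2)
  [1] halt on (inhibit); wire := none
  [2] return_home on (inhibit); wire := none
  [3] cruise off; pass none
  [4] wander on (suppress); wire := (3, -3)
  [5] recharge off; pass (3, -3)
  output (3, -3)
tick 3:
  [0] follow_wall off; wire := none
  [1] halt on (inhibit); wire := none
  [2] return_home off; pass none
  [3] cruise on (suppress); wire := (-2, 3)
  [4] wander off; pass (-2, 3)
  [5] recharge on (suppress); wire := (0, 1)
  output (0, 1)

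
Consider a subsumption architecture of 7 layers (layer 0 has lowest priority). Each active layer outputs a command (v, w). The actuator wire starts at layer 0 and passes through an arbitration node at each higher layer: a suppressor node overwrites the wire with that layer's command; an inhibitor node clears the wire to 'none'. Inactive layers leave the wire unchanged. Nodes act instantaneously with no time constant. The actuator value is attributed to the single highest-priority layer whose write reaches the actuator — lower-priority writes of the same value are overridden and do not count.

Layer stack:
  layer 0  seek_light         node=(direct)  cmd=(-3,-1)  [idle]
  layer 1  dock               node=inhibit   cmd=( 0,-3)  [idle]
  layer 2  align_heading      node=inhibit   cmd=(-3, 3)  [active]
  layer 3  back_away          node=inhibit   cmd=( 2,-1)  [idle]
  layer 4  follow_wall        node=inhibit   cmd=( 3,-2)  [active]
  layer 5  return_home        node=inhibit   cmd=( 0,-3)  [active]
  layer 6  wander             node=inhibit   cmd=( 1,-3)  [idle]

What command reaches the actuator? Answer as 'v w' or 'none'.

none

layer 0 (seek_light) idle — none
layer 1 (dock) idle — unchanged: none
layer 2 (align_heading) active — inhibits: none
layer 3 (back_away) idle — unchanged: none
layer 4 (follow_wall) active — inhibits: none
layer 5 (return_home) active — inhibits: none
layer 6 (wander) idle — unchanged: none
→ actuator none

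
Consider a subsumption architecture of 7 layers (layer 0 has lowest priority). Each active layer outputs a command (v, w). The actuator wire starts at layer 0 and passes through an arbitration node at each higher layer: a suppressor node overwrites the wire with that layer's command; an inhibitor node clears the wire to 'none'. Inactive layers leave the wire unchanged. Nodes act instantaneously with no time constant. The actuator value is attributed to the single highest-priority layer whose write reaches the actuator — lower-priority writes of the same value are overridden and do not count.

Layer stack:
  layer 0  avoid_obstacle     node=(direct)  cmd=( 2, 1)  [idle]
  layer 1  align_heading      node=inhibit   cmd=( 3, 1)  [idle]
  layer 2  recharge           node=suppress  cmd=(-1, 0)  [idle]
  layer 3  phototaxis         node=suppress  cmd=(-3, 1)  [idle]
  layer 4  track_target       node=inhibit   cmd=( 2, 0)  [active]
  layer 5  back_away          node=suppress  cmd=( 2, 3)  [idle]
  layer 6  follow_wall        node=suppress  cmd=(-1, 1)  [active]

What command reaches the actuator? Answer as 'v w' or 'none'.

-1 1

layer 0 (avoid_obstacle) idle — none
layer 1 (align_heading) idle — unchanged: none
layer 2 (recharge) idle — unchanged: none
layer 3 (phototaxis) idle — unchanged: none
layer 4 (track_target) active — inhibits: none
layer 5 (back_away) idle — unchanged: none
layer 6 (follow_wall) active — suppresses: (-1, 1)
→ actuator (-1, 1)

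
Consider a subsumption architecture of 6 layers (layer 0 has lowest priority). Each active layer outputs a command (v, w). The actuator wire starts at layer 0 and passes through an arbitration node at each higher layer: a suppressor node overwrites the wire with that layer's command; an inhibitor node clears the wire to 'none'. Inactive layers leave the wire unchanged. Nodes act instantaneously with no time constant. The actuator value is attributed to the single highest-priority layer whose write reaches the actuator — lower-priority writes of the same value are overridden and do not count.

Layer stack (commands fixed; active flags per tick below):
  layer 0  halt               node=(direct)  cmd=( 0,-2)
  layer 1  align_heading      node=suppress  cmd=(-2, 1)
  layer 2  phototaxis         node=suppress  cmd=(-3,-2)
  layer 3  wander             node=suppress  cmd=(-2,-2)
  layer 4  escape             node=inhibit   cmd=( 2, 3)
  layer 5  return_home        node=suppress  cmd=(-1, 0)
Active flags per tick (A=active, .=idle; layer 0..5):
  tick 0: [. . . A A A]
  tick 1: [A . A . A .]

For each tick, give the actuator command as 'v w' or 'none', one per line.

tick 0:
  L0 halt: idle → wire = none
  L1 align_heading: idle → wire stays none
  L2 phototaxis: idle → wire stays none
  L3 wander: active, suppressor → wire = (-2, -2)
  L4 escape: active, inhibitor → wire = none
  L5 return_home: active, suppressor → wire = (-1, 0)
  actuator = (-1, 0)
tick 1:
  L0 halt: active, feeds wire = (0, -2)
  L1 align_heading: idle → wire stays (0, -2)
  L2 phototaxis: active, suppressor → wire = (-3, -2)
  L3 wander: idle → wire stays (-3, -2)
  L4 escape: active, inhibitor → wire = none
  L5 return_home: idle → wire stays none
  actuator = none

-1 0
none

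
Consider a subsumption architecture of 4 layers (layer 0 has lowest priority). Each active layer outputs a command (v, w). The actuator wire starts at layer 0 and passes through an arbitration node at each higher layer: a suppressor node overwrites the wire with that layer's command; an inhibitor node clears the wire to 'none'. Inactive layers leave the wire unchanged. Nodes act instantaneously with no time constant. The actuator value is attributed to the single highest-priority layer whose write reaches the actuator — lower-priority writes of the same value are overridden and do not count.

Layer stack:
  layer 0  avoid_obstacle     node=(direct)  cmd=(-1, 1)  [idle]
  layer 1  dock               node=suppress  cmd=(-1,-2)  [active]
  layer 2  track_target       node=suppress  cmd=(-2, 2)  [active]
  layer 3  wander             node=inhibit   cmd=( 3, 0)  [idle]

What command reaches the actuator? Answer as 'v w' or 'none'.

L0 avoid_obstacle: idle → wire = none
L1 dock: active, suppressor → wire = (-1, -2)
L2 track_target: active, suppressor → wire = (-2, 2)
L3 wander: idle → wire stays (-2, 2)
actuator = (-2, 2)

-2 2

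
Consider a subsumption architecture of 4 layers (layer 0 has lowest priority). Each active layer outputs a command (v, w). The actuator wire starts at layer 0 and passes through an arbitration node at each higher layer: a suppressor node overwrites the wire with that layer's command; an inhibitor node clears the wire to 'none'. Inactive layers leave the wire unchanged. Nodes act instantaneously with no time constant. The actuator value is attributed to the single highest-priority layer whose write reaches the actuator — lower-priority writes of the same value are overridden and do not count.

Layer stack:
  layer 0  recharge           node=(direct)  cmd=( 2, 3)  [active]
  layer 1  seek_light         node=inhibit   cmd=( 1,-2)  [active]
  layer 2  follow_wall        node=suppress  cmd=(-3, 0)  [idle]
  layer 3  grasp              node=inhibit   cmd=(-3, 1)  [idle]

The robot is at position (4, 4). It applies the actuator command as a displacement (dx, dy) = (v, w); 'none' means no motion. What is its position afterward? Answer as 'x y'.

[0] recharge on; wire := (2, 3)
[1] seek_light on (inhibit); wire := none
[2] follow_wall off; pass none
[3] grasp off; pass none
output none
position: (4, 4) + none = (4, 4)

4 4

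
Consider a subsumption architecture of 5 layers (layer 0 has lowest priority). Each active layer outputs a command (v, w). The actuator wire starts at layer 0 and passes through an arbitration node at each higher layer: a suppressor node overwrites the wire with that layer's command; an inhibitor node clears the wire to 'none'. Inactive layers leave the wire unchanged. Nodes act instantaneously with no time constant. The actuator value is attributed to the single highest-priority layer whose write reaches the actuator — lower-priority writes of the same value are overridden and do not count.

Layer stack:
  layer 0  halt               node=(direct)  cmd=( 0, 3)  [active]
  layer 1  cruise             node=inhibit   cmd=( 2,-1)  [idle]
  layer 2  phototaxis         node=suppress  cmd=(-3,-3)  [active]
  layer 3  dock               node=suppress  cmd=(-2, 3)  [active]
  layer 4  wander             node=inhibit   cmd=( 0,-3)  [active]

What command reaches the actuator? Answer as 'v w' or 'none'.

none

[0] halt on; wire := (0, 3)
[1] cruise off; pass (0, 3)
[2] phototaxis on (suppress); wire := (-3, -3)
[3] dock on (suppress); wire := (-2, 3)
[4] wander on (inhibit); wire := none
output none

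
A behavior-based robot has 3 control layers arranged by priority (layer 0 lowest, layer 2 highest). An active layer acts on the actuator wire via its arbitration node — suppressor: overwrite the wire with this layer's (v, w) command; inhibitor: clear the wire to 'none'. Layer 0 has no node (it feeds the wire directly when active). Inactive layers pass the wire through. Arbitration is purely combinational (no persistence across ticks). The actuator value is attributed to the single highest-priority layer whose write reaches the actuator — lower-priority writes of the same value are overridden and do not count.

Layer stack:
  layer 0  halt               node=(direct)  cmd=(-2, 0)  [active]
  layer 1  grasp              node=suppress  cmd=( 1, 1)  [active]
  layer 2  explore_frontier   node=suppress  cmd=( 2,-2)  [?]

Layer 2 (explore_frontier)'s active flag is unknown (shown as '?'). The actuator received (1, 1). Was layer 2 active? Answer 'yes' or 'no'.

If layer 2 is active=yes:
  actuator would be (2, -2)
If layer 2 is active=no:
  actuator would be (1, 1)
Observed (1, 1), so layer 2 was idle.

no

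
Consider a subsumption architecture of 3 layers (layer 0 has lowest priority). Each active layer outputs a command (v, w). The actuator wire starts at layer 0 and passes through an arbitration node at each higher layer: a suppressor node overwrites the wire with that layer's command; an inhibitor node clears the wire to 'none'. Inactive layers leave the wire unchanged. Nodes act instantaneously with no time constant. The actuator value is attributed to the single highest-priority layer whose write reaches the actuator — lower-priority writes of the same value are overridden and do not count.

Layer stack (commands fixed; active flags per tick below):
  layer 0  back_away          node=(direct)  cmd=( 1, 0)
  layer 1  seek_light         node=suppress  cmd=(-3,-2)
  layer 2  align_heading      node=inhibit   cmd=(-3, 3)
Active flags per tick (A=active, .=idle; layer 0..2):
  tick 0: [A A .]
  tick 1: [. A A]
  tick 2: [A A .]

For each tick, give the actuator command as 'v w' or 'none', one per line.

tick 0:
  [0] back_away on; wire := (1, 0)
  [1] seek_light on (suppress); wire := (-3, -2)
  [2] align_heading off; pass (-3, -2)
  output (-3, -2)
tick 1:
  [0] back_away off; wire := none
  [1] seek_light on (suppress); wire := (-3, -2)
  [2] align_heading on (inhibit); wire := none
  output none
tick 2:
  [0] back_away on; wire := (1, 0)
  [1] seek_light on (suppress); wire := (-3, -2)
  [2] align_heading off; pass (-3, -2)
  output (-3, -2)

-3 -2
none
-3 -2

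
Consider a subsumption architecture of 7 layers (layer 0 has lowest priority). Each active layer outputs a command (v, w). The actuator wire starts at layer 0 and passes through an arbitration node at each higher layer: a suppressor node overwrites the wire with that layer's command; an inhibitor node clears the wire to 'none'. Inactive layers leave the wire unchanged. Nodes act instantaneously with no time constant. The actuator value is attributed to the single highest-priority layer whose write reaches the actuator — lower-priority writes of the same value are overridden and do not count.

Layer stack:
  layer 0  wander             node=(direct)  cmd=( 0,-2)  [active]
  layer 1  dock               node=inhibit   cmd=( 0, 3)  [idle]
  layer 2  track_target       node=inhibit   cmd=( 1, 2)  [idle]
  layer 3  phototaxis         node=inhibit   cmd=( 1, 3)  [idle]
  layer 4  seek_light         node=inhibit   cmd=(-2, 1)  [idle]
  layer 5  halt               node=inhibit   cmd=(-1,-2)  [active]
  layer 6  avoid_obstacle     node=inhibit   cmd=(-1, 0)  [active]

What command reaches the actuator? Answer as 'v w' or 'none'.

none

layer 0 (wander) active — direct: (0, -2)
layer 1 (dock) idle — unchanged: (0, -2)
layer 2 (track_target) idle — unchanged: (0, -2)
layer 3 (phototaxis) idle — unchanged: (0, -2)
layer 4 (seek_light) idle — unchanged: (0, -2)
layer 5 (halt) active — inhibits: none
layer 6 (avoid_obstacle) active — inhibits: none
→ actuator none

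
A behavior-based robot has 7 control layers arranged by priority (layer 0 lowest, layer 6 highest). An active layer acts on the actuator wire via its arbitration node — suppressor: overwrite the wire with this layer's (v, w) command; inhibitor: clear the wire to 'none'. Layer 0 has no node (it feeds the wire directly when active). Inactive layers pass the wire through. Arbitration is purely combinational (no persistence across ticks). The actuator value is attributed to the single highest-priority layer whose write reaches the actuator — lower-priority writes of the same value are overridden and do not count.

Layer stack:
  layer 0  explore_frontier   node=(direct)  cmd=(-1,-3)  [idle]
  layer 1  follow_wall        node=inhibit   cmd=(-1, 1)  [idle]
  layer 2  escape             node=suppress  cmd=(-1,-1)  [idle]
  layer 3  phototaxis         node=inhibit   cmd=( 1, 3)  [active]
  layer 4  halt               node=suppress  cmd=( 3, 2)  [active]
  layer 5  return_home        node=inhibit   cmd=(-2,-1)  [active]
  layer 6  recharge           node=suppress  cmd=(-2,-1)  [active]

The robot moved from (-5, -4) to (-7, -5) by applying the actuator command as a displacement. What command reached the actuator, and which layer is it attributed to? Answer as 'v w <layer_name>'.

-2 -1 recharge

displacement = (-7, -5) − (-5, -4) = (-2, -1)
layer 0 (explore_frontier) idle — none
layer 1 (follow_wall) idle — unchanged: none
layer 2 (escape) idle — unchanged: none
layer 3 (phototaxis) active — inhibits: none
layer 4 (halt) active — suppresses: (3, 2)
layer 5 (return_home) active — inhibits: none
layer 6 (recharge) active — suppresses: (-2, -1)
→ actuator (-2, -1) — from layer 6 (recharge)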